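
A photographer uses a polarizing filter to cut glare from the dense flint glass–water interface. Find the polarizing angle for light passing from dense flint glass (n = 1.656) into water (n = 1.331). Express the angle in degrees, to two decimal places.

θ_B ≈ 38.79°

Here n₂/n₁ = 1.331/1.656 = 0.8037, and Brewster's law gives tan θ_B = n₂/n₁.
θ_B = arctan(0.8037) = 38.79°.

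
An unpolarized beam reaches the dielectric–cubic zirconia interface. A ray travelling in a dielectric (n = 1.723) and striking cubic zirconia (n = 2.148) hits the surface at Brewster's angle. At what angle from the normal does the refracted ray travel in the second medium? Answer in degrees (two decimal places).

θ_t ≈ 38.73°

tan θ_B = n₂/n₁ = 2.148/1.723 = 1.2467, so θ_B = 51.27°.
Since θ_B + θ_t = 90° at Brewster incidence, θ_t = 90° − 51.27° = 38.73°.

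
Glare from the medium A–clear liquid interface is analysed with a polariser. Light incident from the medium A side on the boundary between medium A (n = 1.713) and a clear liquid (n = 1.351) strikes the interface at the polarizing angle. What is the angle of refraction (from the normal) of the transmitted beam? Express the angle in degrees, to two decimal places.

θ_B = arctan(n₂/n₁) = arctan(1.351/1.713) = 38.26°.
The refracted ray is perpendicular to the reflected ray, so θ_t = 90° − θ_B = 51.74°.

θ_t ≈ 51.74°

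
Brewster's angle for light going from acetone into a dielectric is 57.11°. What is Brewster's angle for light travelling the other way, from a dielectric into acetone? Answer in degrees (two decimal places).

θ_B' ≈ 32.89°

The two Brewster angles are complementary: θ_B' = 90° − θ_B = 90° − 57.11° = 32.89°.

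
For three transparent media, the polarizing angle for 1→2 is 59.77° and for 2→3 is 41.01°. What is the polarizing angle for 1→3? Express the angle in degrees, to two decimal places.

n₂/n₁ = tan 59.77° = 1.7161 and n₃/n₂ = tan 41.01° = 0.8696.
n₃/n₁ = 1.4923. Then tan θ_B(1→3) = n₃/n₁, so θ_B(1→3) = arctan(1.4923) = 56.17°.

θ_B ≈ 56.17°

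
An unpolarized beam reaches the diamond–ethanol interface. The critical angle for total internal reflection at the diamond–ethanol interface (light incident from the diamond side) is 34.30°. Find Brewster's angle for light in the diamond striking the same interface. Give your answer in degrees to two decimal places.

At the critical angle sin θ_c = n₂/n₁, giving n₂/n₁ = sin 34.30° = 0.5635.
Then tan θ_B = n₂/n₁ = 0.5635, so θ_B = arctan 0.5635 = 29.40°.

θ_B ≈ 29.40°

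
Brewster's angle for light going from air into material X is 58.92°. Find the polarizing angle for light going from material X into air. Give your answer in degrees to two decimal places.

Reversing the direction swaps n₁ and n₂, so tan θ_B' = 1/tan θ_B and θ_B' = 90° − θ_B.
Hence θ_B' = 90° − 58.92° = 31.08°.

θ_B' ≈ 31.08°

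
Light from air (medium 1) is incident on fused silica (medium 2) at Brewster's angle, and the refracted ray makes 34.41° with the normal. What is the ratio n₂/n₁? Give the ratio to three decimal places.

At Brewster incidence θ_B = 90° − θ_t = 90° − 34.41° = 55.59°.
Then n₂/n₁ = tan θ_B = tan 55.59° = 1.460.

n₂/n₁ ≈ 1.460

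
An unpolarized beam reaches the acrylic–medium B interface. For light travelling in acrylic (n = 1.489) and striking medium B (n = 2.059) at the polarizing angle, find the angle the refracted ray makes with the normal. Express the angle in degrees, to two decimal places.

tan θ_B = n₂/n₁ = 2.059/1.489 = 1.3828, so θ_B = 54.13°.
The refracted ray is perpendicular to the reflected ray, so θ_t = 90° − θ_B = 35.87°.

θ_t ≈ 35.87°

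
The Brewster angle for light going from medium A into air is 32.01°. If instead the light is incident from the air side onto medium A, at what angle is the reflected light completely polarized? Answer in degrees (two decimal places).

The two Brewster angles are complementary: θ_B' = 90° − θ_B = 90° − 32.01° = 57.99°.

θ_B' ≈ 57.99°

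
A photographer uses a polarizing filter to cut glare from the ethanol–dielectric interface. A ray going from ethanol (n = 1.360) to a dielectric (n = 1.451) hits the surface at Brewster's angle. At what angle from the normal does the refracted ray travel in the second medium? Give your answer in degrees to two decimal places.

θ_t ≈ 43.15°

tan θ_B = n₂/n₁ = 1.451/1.360 = 1.0669, so θ_B = 46.85°.
The refracted ray is perpendicular to the reflected ray, so θ_t = 90° − θ_B = 43.15°.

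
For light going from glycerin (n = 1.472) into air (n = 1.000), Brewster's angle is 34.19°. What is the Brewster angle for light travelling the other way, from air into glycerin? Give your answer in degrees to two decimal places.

θ_B' ≈ 55.81°

Reversing the direction swaps n₁ and n₂, so tan θ_B' = 1/tan θ_B and θ_B' = 90° − θ_B.
Hence θ_B' = 90° − 34.19° = 55.81°.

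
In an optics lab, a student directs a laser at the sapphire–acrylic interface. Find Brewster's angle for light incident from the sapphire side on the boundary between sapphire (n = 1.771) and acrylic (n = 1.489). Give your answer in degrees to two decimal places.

θ_B ≈ 40.06°

tan θ_B = n₂/n₁ = 1.489/1.771 = 0.8408.
θ_B = arctan(0.8408) = 40.06°.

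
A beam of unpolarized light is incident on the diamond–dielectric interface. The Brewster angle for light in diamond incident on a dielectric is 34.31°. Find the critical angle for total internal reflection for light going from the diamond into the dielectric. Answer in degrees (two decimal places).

n₂/n₁ = tan 34.31° = 0.6824; the critical angle satisfies sin θ_c = n₂/n₁.
θ_c = arcsin(0.6824) = 43.03°.

θ_c ≈ 43.03°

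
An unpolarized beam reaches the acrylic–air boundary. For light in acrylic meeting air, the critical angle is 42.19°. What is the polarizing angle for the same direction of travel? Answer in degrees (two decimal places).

n₂/n₁ = sin θ_c = sin 42.19° = 0.6716.
tan θ_B equals the same ratio, so θ_B = arctan(0.6716) = 33.88°.

θ_B ≈ 33.88°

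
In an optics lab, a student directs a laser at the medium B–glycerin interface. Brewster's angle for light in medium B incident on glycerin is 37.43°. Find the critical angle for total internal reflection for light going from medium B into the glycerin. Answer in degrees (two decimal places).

n₂/n₁ = tan 37.43° = 0.7654; the critical angle satisfies sin θ_c = n₂/n₁.
θ_c = arcsin(0.7654) = 49.94°.

θ_c ≈ 49.94°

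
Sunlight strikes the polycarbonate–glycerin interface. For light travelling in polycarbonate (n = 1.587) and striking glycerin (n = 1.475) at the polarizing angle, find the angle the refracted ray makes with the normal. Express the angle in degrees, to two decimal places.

θ_t ≈ 47.09°

tan θ_B = n₂/n₁ = 1.475/1.587 = 0.9294, so θ_B = 42.91°.
The refracted ray is perpendicular to the reflected ray, so θ_t = 90° − θ_B = 47.09°.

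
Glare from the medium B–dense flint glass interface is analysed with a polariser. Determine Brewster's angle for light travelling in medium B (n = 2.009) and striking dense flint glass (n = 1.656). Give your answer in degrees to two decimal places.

θ_B ≈ 39.50°

tan θ_B = n₂/n₁ = 1.656/2.009 = 0.8243.
θ_B = arctan(0.8243) = 39.50°.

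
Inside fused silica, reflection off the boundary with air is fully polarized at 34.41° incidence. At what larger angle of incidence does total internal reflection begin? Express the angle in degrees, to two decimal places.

θ_c ≈ 43.23°

From Brewster, n₂/n₁ = tan θ_B = tan 34.41° = 0.6850.
Then sin θ_c = n₂/n₁ = 0.6850, so θ_c = arcsin 0.6850 = 43.23°.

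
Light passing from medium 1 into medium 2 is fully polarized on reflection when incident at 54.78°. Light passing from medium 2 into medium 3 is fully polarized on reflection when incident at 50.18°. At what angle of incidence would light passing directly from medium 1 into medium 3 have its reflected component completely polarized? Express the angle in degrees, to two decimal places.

θ_B ≈ 59.52°

tan θ_B(1→2) = n₂/n₁ = tan 54.78° = 1.4165.
tan θ_B(2→3) = n₃/n₂ = tan 50.18° = 1.1994.
So n₃/n₁ = (n₂/n₁)(n₃/n₂) = 1.4165 × 1.1994 = 1.6990.
θ_B(1→3) = arctan(1.6990) = 59.52°.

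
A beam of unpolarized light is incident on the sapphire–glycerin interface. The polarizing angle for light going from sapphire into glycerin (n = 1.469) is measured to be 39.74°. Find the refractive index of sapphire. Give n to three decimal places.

n ≈ 1.767

Brewster's law: tan θ_B = n₂/n₁ (light incident in sapphire, refracted into glycerin).
n₁ = n₂ / tan θ_B = 1.469 / tan 39.74° = 1.767.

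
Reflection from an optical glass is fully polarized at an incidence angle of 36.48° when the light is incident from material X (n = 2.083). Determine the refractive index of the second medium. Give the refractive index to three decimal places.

n ≈ 1.540

Brewster's law: tan θ_B = n₂/n₁ (light incident in material X, refracted into an optical glass).
n₂ = n₁ tan θ_B = 2.083 × tan 36.48° = 1.540.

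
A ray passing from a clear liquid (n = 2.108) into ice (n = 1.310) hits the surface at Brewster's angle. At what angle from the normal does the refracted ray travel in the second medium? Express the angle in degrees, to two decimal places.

θ_t ≈ 58.14°

tan θ_B = n₂/n₁ = 1.310/2.108 = 0.6214, so θ_B = 31.86°.
The refracted ray is perpendicular to the reflected ray, so θ_t = 90° − θ_B = 58.14°.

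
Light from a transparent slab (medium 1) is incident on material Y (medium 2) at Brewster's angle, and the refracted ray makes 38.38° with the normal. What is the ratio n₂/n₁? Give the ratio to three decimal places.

n₂/n₁ ≈ 1.263

θ_B + θ_t = 90°, so θ_B = 90° − 38.38° = 51.62°.
Then n₂/n₁ = tan θ_B = tan 51.62° = 1.263.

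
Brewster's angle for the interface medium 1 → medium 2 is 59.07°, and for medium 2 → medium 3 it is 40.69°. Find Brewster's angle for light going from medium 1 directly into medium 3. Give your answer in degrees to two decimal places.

θ_B ≈ 55.13°

Each Brewster angle gives a ratio: n₂/n₁ = tan 59.07° = 1.6689, n₃/n₂ = tan 40.69° = 0.8598.
Multiplying, n₃/n₁ = 1.6689 × 0.8598 = 1.4350, and θ_B(1→3) = arctan 1.4350 = 55.13°.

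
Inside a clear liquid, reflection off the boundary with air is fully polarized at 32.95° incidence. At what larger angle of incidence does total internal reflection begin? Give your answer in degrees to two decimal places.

θ_c ≈ 40.40°

tan θ_B = n₂/n₁ = tan 32.95° = 0.6482.
Total internal reflection: sin θ_c = n₂/n₁ = 0.6482.
θ_c = arcsin(0.6482) = 40.40°.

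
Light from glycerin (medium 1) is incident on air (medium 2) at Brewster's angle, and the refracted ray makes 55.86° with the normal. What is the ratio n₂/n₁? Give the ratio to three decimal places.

θ_B + θ_t = 90°, so θ_B = 90° − 55.86° = 34.14°.
Then n₂/n₁ = tan θ_B = tan 34.14° = 0.678.

n₂/n₁ ≈ 0.678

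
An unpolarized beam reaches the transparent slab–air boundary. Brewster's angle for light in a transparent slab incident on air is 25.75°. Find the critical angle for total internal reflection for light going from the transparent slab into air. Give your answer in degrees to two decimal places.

From Brewster, n₂/n₁ = tan θ_B = tan 25.75° = 0.4823.
Then sin θ_c = n₂/n₁ = 0.4823, so θ_c = arcsin 0.4823 = 28.84°.

θ_c ≈ 28.84°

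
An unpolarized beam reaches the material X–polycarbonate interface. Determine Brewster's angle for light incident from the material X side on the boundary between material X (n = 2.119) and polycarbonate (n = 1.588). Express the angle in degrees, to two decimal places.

θ_B ≈ 36.85°

The reflected p-component vanishes when tan θ_B = n₂/n₁.
Brewster's condition: tan θ_B = n₂/n₁ = 1.588/2.119 = 0.7494.
θ_B = arctan(0.7494) = 36.85°.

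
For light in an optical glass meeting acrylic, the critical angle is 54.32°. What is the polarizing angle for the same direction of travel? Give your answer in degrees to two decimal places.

At the critical angle sin θ_c = n₂/n₁, giving n₂/n₁ = sin 54.32° = 0.8123.
Then tan θ_B = n₂/n₁ = 0.8123, so θ_B = arctan 0.8123 = 39.09°.

θ_B ≈ 39.09°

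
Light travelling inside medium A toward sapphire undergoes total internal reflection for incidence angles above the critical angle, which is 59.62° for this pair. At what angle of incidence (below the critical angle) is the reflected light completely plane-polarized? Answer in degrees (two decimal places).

sin θ_c = n₂/n₁, so n₂/n₁ = sin 59.62° = 0.8627.
Brewster: tan θ_B = n₂/n₁ = 0.8627.
θ_B = arctan(0.8627) = 40.78°.

θ_B ≈ 40.78°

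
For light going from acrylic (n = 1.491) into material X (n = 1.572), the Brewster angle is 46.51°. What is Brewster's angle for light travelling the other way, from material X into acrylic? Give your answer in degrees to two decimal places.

The two Brewster angles are complementary: θ_B' = 90° − θ_B = 90° − 46.51° = 43.49°.

θ_B' ≈ 43.49°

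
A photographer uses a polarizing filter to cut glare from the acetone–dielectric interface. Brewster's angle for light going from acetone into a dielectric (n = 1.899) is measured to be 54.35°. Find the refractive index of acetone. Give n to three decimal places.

At Brewster's angle, tan θ_B = n₂/n₁ with n₁ on the incident side (acetone) and n₂ on the transmitted side (a dielectric).
n₁ = n₂ / tan θ_B = 1.899 / tan 54.35° = 1.362.

n ≈ 1.362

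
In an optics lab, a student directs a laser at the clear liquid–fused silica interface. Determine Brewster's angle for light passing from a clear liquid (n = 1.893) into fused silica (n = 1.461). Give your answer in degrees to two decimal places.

tan θ_B = n₂/n₁ = 1.461/1.893 = 0.7718.
θ_B = arctan(0.7718) = 37.66°.

θ_B ≈ 37.66°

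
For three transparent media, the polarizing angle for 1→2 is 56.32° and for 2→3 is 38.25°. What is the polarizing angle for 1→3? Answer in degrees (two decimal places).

tan θ_B(1→2) = n₂/n₁ = tan 56.32° = 1.5006.
tan θ_B(2→3) = n₃/n₂ = tan 38.25° = 0.7883.
n₃/n₁ = 1.1830. Then tan θ_B(1→3) = n₃/n₁, so θ_B(1→3) = arctan(1.1830) = 49.79°.

θ_B ≈ 49.79°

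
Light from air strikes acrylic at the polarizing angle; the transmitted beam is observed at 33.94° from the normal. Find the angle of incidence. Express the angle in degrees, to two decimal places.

Since the reflected and refracted rays are at right angles at the polarizing angle, θ_B + θ_t = 90°.
θ_B = 90° − 33.94° = 56.06°.

θ_B ≈ 56.06°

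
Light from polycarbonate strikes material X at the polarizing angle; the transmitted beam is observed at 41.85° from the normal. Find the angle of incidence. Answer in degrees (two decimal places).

θ_B ≈ 48.15°

Since the reflected and refracted rays are at right angles at the polarizing angle, θ_B + θ_t = 90°.
θ_B = 90° − 41.85° = 48.15°.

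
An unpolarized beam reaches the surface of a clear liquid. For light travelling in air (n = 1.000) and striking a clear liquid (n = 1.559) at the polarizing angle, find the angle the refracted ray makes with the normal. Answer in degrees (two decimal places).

θ_t ≈ 32.68°

θ_B = arctan(n₂/n₁) = arctan(1.559/1.000) = 57.32°.
At Brewster's angle the reflected and refracted rays are perpendicular, so θ_t = 90° − θ_B = 90° − 57.32° = 32.68°.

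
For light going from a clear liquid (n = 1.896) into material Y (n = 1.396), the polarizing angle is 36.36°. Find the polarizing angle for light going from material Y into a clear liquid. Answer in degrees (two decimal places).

θ_B' ≈ 53.64°

The two Brewster angles are complementary: θ_B' = 90° − θ_B = 90° − 36.36° = 53.64°.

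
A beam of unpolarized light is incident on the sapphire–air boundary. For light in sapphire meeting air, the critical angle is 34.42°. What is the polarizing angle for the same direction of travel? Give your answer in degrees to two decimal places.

θ_B ≈ 29.48°

sin θ_c = n₂/n₁, so n₂/n₁ = sin 34.42° = 0.5653.
Brewster: tan θ_B = n₂/n₁ = 0.5653.
θ_B = arctan(0.5653) = 29.48°.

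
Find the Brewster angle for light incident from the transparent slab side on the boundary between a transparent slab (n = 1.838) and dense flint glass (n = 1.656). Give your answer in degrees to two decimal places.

θ_B ≈ 42.02°

The reflected p-component vanishes when tan θ_B = n₂/n₁.
Brewster's condition: tan θ_B = n₂/n₁ = 1.656/1.838 = 0.9010.
θ_B = arctan(0.9010) = 42.02°.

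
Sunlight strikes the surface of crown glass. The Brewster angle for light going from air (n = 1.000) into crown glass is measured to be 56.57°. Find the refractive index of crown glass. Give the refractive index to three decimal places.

n ≈ 1.515

At the Brewster angle, tan θ_B = n₂/n₁ with n₁ on the incident side (air) and n₂ on the transmitted side (crown glass).
n₂ = n₁ tan θ_B = 1.000 × tan 56.57° = 1.515.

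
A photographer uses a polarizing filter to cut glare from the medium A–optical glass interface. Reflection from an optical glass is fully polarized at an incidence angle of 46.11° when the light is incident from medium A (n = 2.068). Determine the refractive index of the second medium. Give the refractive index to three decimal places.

n ≈ 2.150

Brewster's law: tan θ_B = n₂/n₁ (light incident in medium A, refracted into an optical glass).
n₂ = n₁ tan θ_B = 2.068 × tan 46.11° = 2.150.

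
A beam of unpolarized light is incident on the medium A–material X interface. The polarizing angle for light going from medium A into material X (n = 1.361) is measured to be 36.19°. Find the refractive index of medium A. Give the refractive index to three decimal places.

n ≈ 1.860

Brewster's law: tan θ_B = n₂/n₁ (light incident in medium A, refracted into material X).
n₁ = n₂ / tan θ_B = 1.361 / tan 36.19° = 1.860.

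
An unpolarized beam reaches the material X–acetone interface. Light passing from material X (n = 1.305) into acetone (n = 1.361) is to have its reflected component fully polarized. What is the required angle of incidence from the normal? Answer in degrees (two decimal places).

tan θ_B = n₂/n₁ = 1.361/1.305 = 1.0429.
θ_B = arctan(1.0429) = 46.20°.

θ_B ≈ 46.20°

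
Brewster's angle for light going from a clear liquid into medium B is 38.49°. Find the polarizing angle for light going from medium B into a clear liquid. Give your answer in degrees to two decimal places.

The two Brewster angles are complementary: θ_B' = 90° − θ_B = 90° − 38.49° = 51.51°.

θ_B' ≈ 51.51°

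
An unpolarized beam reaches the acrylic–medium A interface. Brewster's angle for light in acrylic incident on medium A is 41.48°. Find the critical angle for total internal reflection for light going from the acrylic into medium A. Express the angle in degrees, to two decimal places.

θ_c ≈ 62.14°

n₂/n₁ = tan 41.48° = 0.8841; the critical angle satisfies sin θ_c = n₂/n₁.
θ_c = arcsin(0.8841) = 62.14°.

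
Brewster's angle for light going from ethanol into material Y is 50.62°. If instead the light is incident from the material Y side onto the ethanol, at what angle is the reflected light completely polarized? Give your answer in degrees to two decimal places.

θ_B' ≈ 39.38°

The two Brewster angles are complementary: θ_B' = 90° − θ_B = 90° − 50.62° = 39.38°.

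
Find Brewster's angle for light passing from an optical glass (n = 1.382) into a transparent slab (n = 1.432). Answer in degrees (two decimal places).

θ_B ≈ 46.02°

Here n₂/n₁ = 1.432/1.382 = 1.0362, and Brewster's law gives tan θ_B = n₂/n₁.
θ_B = arctan(1.0362) = 46.02°.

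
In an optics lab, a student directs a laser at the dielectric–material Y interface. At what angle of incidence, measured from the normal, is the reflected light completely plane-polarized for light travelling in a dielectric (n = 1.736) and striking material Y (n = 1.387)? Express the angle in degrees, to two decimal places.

tan θ_B = n₂/n₁ = 1.387/1.736 = 0.7990. Taking the arctangent, θ_B = 38.62°.

θ_B ≈ 38.62°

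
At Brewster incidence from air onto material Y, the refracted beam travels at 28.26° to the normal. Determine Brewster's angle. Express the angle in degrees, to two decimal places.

At Brewster's angle the reflected and refracted rays are perpendicular, so θ_B + θ_t = 90°.
So θ_B = 90° − θ_t = 90° − 28.26° = 61.74°.

θ_B ≈ 61.74°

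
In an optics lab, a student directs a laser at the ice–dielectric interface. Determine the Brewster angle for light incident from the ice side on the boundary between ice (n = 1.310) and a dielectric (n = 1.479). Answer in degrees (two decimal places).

Brewster's condition: tan θ_B = n₂/n₁ = 1.479/1.310 = 1.1290.
So θ_B = arctan 1.1290 = 48.47°.

θ_B ≈ 48.47°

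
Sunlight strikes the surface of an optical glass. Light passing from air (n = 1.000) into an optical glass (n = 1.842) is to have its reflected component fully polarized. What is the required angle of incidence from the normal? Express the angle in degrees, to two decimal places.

At Brewster's angle the reflected and refracted rays are perpendicular, which with Snell's law gives tan θ_B = n₂/n₁.
tan θ_B = n₂/n₁ = 1.842/1.000 = 1.8420.
So θ_B = arctan 1.8420 = 61.50°.

θ_B ≈ 61.50°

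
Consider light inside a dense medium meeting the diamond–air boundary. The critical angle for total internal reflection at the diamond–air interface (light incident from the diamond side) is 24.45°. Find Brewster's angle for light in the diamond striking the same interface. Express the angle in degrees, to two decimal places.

n₂/n₁ = sin θ_c = sin 24.45° = 0.4139.
tan θ_B equals the same ratio, so θ_B = arctan(0.4139) = 22.48°.

θ_B ≈ 22.48°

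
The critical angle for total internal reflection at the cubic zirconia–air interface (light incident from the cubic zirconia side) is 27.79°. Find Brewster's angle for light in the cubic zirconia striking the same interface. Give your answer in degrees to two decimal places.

At the critical angle sin θ_c = n₂/n₁, giving n₂/n₁ = sin 27.79° = 0.4662.
Then tan θ_B = n₂/n₁ = 0.4662, so θ_B = arctan 0.4662 = 25.00°.

θ_B ≈ 25.00°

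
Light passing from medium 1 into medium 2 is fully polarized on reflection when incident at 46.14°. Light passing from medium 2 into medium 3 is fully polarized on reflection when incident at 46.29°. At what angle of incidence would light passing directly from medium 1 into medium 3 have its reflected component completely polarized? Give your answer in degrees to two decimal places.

n₂/n₁ = tan 46.14° = 1.0406 and n₃/n₂ = tan 46.29° = 1.0461.
n₃/n₁ = 1.0886. Then tan θ_B(1→3) = n₃/n₁, so θ_B(1→3) = arctan(1.0886) = 47.43°.

θ_B ≈ 47.43°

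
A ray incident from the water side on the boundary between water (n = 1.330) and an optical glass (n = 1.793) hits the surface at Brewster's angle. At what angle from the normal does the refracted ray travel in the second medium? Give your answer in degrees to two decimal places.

tan θ_B = n₂/n₁ = 1.793/1.330 = 1.3481, so θ_B = 53.43°.
Since θ_B + θ_t = 90° at Brewster incidence, θ_t = 90° − 53.43° = 36.57°.

θ_t ≈ 36.57°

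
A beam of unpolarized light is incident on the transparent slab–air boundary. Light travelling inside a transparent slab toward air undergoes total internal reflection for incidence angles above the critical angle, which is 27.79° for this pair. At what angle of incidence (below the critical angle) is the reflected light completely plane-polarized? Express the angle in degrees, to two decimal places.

θ_B ≈ 25.00°

At the critical angle sin θ_c = n₂/n₁, giving n₂/n₁ = sin 27.79° = 0.4662.
Then tan θ_B = n₂/n₁ = 0.4662, so θ_B = arctan 0.4662 = 25.00°.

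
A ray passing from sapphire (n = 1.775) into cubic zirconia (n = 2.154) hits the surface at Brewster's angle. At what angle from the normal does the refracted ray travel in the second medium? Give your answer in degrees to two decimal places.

θ_B = arctan(n₂/n₁) = arctan(2.154/1.775) = 50.51°.
The refracted ray is perpendicular to the reflected ray, so θ_t = 90° − θ_B = 39.49°.

θ_t ≈ 39.49°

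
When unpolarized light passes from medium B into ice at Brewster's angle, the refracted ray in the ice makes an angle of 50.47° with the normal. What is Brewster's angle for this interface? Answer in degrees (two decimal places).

θ_B ≈ 39.53°

Brewster's condition makes the reflected and refracted beams perpendicular: θ_B + θ_t = 90°.
So θ_B = 90° − θ_t = 90° − 50.47° = 39.53°.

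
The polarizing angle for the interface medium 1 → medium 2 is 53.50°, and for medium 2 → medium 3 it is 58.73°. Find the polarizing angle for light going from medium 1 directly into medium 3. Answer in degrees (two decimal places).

θ_B ≈ 65.80°

n₂/n₁ = tan 53.50° = 1.3514 and n₃/n₂ = tan 58.73° = 1.6467.
n₃/n₁ = 2.2253. Then tan θ_B(1→3) = n₃/n₁, so θ_B(1→3) = arctan(2.2253) = 65.80°.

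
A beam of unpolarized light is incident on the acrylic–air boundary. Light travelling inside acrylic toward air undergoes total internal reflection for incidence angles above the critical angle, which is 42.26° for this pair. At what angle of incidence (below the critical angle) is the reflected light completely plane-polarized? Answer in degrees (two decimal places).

θ_B ≈ 33.92°

sin θ_c = n₂/n₁, so n₂/n₁ = sin 42.26° = 0.6725.
Brewster: tan θ_B = n₂/n₁ = 0.6725.
θ_B = arctan(0.6725) = 33.92°.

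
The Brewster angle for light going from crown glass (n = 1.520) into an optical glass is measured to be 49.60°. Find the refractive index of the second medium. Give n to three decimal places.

n ≈ 1.786

At the Brewster angle, tan θ_B = n₂/n₁ with n₁ on the incident side (crown glass) and n₂ on the transmitted side (an optical glass).
n₂ = n₁ tan θ_B = 1.520 × tan 49.60° = 1.786.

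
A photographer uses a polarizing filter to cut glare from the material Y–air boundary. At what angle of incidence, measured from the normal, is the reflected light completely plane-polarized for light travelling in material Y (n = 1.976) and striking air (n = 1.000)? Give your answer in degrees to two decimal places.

Here n₂/n₁ = 1.000/1.976 = 0.5061, and Brewster's law gives tan θ_B = n₂/n₁.
θ_B = arctan(0.5061) = 26.84°.

θ_B ≈ 26.84°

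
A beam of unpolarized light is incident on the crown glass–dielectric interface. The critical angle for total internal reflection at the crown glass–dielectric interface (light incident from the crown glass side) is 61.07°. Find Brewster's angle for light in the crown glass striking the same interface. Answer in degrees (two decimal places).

θ_B ≈ 41.19°

n₂/n₁ = sin θ_c = sin 61.07° = 0.8752.
tan θ_B equals the same ratio, so θ_B = arctan(0.8752) = 41.19°.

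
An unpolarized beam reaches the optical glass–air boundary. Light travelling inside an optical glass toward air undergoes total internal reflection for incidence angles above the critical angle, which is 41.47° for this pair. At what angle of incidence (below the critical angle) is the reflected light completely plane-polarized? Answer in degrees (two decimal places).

sin θ_c = n₂/n₁, so n₂/n₁ = sin 41.47° = 0.6622.
Brewster: tan θ_B = n₂/n₁ = 0.6622.
θ_B = arctan(0.6622) = 33.51°.

θ_B ≈ 33.51°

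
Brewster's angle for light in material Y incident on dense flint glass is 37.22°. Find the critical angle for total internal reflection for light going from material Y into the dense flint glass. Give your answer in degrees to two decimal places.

θ_c ≈ 49.43°

From Brewster, n₂/n₁ = tan θ_B = tan 37.22° = 0.7596.
Then sin θ_c = n₂/n₁ = 0.7596, so θ_c = arcsin 0.7596 = 49.43°.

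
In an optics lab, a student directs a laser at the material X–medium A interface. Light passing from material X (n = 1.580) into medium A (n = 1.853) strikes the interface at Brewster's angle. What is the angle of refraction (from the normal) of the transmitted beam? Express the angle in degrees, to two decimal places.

tan θ_B = n₂/n₁ = 1.853/1.580 = 1.1728, so θ_B = 49.55°.
The refracted ray is perpendicular to the reflected ray, so θ_t = 90° − θ_B = 40.45°.

θ_t ≈ 40.45°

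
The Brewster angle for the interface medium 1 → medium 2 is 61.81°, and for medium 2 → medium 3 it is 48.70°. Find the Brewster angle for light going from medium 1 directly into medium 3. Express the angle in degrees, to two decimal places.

n₂/n₁ = tan 61.81° = 1.8658 and n₃/n₂ = tan 48.70° = 1.1383.
So n₃/n₁ = (n₂/n₁)(n₃/n₂) = 1.8658 × 1.1383 = 2.1238.
θ_B(1→3) = arctan(2.1238) = 64.79°.

θ_B ≈ 64.79°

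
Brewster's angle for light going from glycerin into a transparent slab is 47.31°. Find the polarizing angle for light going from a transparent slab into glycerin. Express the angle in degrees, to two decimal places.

θ_B' ≈ 42.69°

The two Brewster angles are complementary: θ_B' = 90° − θ_B = 90° − 47.31° = 42.69°.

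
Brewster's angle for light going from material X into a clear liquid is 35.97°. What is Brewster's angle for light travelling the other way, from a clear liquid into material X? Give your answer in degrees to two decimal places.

tan θ_B' = n₁/n₂ = 1/tan θ_B, so θ_B' = 90° − θ_B.
θ_B' = 90° − 35.97° = 54.03°.

θ_B' ≈ 54.03°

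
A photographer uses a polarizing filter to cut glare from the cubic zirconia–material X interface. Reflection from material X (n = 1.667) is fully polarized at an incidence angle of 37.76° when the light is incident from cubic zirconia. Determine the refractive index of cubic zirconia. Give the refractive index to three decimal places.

n ≈ 2.152

Brewster's law: tan θ_B = n₂/n₁ (light incident in cubic zirconia, refracted into material X).
n₁ = n₂ / tan θ_B = 1.667 / tan 37.76° = 2.152.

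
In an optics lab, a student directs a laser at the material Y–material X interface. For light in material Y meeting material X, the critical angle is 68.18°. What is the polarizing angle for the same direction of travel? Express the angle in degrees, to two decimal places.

θ_B ≈ 42.87°

n₂/n₁ = sin θ_c = sin 68.18° = 0.9284.
tan θ_B equals the same ratio, so θ_B = arctan(0.9284) = 42.87°.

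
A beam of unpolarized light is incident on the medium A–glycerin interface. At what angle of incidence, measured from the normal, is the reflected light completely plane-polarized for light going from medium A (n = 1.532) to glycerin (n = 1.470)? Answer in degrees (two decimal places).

Brewster's condition: tan θ_B = n₂/n₁ = 1.470/1.532 = 0.9595.
So θ_B = arctan 0.9595 = 43.82°.

θ_B ≈ 43.82°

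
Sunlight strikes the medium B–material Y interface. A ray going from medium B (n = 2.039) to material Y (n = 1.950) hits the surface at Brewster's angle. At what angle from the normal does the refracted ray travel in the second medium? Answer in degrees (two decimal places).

θ_t ≈ 46.28°

tan θ_B = n₂/n₁ = 1.950/2.039 = 0.9564, so θ_B = 43.72°.
At Brewster's angle the reflected and refracted rays are perpendicular, so θ_t = 90° − θ_B = 90° − 43.72° = 46.28°.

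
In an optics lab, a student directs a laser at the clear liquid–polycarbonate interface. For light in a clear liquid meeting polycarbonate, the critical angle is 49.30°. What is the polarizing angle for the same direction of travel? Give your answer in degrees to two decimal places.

θ_B ≈ 37.17°

sin θ_c = n₂/n₁, so n₂/n₁ = sin 49.30° = 0.7581.
Brewster: tan θ_B = n₂/n₁ = 0.7581.
θ_B = arctan(0.7581) = 37.17°.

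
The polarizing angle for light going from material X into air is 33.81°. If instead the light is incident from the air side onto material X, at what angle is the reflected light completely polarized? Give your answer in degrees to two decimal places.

The two Brewster angles are complementary: θ_B' = 90° − θ_B = 90° − 33.81° = 56.19°.

θ_B' ≈ 56.19°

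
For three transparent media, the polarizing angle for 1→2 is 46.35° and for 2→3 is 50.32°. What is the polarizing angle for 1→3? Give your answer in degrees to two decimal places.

tan θ_B(1→2) = n₂/n₁ = tan 46.35° = 1.0483.
tan θ_B(2→3) = n₃/n₂ = tan 50.32° = 1.2054.
Multiplying, n₃/n₁ = 1.0483 × 1.2054 = 1.2635, and θ_B(1→3) = arctan 1.2635 = 51.64°.

θ_B ≈ 51.64°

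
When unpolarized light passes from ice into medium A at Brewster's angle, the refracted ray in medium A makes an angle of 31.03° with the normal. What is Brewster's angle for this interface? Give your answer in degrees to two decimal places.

Brewster's condition makes the reflected and refracted beams perpendicular: θ_B + θ_t = 90°.
So θ_B = 90° − θ_t = 90° − 31.03° = 58.97°.

θ_B ≈ 58.97°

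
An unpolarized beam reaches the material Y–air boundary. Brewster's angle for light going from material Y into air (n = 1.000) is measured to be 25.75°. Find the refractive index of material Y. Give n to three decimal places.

n ≈ 2.073

Brewster's law: tan θ_B = n₂/n₁ (light incident in material Y, refracted into air).
n₁ = n₂ / tan θ_B = 1.000 / tan 25.75° = 2.073.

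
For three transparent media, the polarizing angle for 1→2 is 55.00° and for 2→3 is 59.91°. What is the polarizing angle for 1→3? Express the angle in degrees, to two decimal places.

θ_B ≈ 67.92°

tan θ_B(1→2) = n₂/n₁ = tan 55.00° = 1.4281.
tan θ_B(2→3) = n₃/n₂ = tan 59.91° = 1.7258.
n₃/n₁ = 2.4647. Then tan θ_B(1→3) = n₃/n₁, so θ_B(1→3) = arctan(2.4647) = 67.92°.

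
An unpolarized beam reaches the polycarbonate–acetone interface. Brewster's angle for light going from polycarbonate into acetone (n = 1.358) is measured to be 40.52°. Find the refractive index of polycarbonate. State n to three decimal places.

n ≈ 1.589

At Brewster's angle, tan θ_B = n₂/n₁ with n₁ on the incident side (polycarbonate) and n₂ on the transmitted side (acetone).
n₁ = n₂ / tan θ_B = 1.358 / tan 40.52° = 1.589.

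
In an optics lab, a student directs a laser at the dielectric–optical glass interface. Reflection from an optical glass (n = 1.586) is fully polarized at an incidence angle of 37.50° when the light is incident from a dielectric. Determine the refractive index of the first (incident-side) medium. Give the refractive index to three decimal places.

n ≈ 2.067

At Brewster's angle, tan θ_B = n₂/n₁ with n₁ on the incident side (a dielectric) and n₂ on the transmitted side (an optical glass).
n₁ = n₂ / tan θ_B = 1.586 / tan 37.50° = 2.067.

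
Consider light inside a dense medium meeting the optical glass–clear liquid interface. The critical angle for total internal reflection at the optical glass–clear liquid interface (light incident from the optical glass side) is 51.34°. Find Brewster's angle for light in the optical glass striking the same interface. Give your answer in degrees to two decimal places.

n₂/n₁ = sin θ_c = sin 51.34° = 0.7809.
tan θ_B equals the same ratio, so θ_B = arctan(0.7809) = 37.99°.

θ_B ≈ 37.99°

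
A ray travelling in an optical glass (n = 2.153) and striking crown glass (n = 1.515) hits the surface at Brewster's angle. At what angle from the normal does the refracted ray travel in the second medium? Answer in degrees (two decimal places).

θ_t ≈ 54.87°

tan θ_B = n₂/n₁ = 1.515/2.153 = 0.7037, so θ_B = 35.13°.
The refracted ray is perpendicular to the reflected ray, so θ_t = 90° − θ_B = 54.87°.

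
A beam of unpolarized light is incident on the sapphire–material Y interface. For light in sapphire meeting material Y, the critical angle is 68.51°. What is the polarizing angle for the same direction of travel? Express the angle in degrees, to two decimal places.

At the critical angle sin θ_c = n₂/n₁, giving n₂/n₁ = sin 68.51° = 0.9305.
Then tan θ_B = n₂/n₁ = 0.9305, so θ_B = arctan 0.9305 = 42.94°.

θ_B ≈ 42.94°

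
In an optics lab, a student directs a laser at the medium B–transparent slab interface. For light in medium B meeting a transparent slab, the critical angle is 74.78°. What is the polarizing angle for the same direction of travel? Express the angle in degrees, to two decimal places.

sin θ_c = n₂/n₁, so n₂/n₁ = sin 74.78° = 0.9649.
Brewster: tan θ_B = n₂/n₁ = 0.9649.
θ_B = arctan(0.9649) = 43.98°.

θ_B ≈ 43.98°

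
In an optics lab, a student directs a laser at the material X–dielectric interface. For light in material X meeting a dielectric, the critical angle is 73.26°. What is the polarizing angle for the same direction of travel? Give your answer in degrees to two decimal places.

At the critical angle sin θ_c = n₂/n₁, giving n₂/n₁ = sin 73.26° = 0.9576.
Then tan θ_B = n₂/n₁ = 0.9576, so θ_B = arctan 0.9576 = 43.76°.

θ_B ≈ 43.76°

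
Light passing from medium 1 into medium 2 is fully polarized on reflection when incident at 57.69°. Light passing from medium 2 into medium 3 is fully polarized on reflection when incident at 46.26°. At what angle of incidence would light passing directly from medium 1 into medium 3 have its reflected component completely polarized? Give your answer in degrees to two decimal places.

θ_B ≈ 58.82°

Each Brewster angle gives a ratio: n₂/n₁ = tan 57.69° = 1.5812, n₃/n₂ = tan 46.26° = 1.0450.
n₃/n₁ = 1.6524. Then tan θ_B(1→3) = n₃/n₁, so θ_B(1→3) = arctan(1.6524) = 58.82°.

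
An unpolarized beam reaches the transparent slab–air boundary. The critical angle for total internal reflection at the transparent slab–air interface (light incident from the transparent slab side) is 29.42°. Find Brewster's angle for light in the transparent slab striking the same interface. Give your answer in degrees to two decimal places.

θ_B ≈ 26.16°

n₂/n₁ = sin θ_c = sin 29.42° = 0.4912.
tan θ_B equals the same ratio, so θ_B = arctan(0.4912) = 26.16°.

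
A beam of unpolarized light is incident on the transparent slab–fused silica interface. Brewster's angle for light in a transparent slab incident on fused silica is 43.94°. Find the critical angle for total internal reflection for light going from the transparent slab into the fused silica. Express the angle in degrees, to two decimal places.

θ_c ≈ 74.51°

n₂/n₁ = tan 43.94° = 0.9637; the critical angle satisfies sin θ_c = n₂/n₁.
θ_c = arcsin(0.9637) = 74.51°.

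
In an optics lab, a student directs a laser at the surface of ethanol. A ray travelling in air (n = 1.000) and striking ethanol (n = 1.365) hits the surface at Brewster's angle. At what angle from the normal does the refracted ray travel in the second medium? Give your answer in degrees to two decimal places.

θ_t ≈ 36.23°

tan θ_B = n₂/n₁ = 1.365/1.000 = 1.3650, so θ_B = 53.77°.
At Brewster's angle the reflected and refracted rays are perpendicular, so θ_t = 90° − θ_B = 90° − 53.77° = 36.23°.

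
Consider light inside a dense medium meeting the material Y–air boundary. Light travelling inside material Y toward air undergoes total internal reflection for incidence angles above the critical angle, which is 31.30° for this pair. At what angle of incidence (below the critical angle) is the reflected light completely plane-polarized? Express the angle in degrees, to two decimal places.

n₂/n₁ = sin θ_c = sin 31.30° = 0.5195.
tan θ_B equals the same ratio, so θ_B = arctan(0.5195) = 27.45°.

θ_B ≈ 27.45°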